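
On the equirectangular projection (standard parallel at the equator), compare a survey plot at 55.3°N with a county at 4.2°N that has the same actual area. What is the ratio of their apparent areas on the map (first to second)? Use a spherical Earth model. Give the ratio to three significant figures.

1.75

Plate carrée maps x = Rλ, y = Rφ. The meridian scale is h = 1 and the parallel scale is k = 1/cos φ = sec φ.
Areal scale at 55.3°: h·k = 1.000 × 1.757 = 1.757.
Areal scale at 4.2°: h·k = 1.000 × 1.003 = 1.003.
Ratio = 1.757/1.003 ≈ 1.75.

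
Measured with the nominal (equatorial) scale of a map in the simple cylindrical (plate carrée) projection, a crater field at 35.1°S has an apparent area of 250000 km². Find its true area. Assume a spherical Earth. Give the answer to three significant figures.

205000 km²

For the equirectangular projection with φ₀ = 0 (plate carrée), h = 1 along meridians and k = sec φ along parallels.
Areal scale = h·k = 1 × sec φ; at 35.1°, h = 1.000, k = 1.222, so h·k = 1.222.
True area = apparent / (areal scale) = 250000 / 1.222 ≈ 205000 km².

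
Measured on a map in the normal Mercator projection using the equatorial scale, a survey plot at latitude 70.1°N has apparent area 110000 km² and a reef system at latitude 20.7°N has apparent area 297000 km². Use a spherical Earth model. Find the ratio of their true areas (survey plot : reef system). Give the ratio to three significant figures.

Mercator's areal exaggeration is sec²φ; hence true area = (apparent area) · cos²φ.
True area of survey plot: 110000 × cos²(70.1°) = 110000 × 0.1159 = 12740 km².
True area of reef system: 297000 × cos²(20.7°) = 297000 × 0.8751 = 259900 km².
Ratio = 12740 / 259900 ≈ 0.0490.

0.0490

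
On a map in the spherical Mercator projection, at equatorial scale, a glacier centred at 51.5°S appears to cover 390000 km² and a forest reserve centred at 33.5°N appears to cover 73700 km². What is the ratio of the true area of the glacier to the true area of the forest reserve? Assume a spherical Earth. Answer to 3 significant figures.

Mercator's areal exaggeration is sec²φ; hence true area = (apparent area) · cos²φ.
True area of glacier: 390000 × cos²(51.5°) = 390000 × 0.3875 = 151100 km².
True area of forest reserve: 73700 × cos²(33.5°) = 73700 × 0.6954 = 51250 km².
Ratio = 151100 / 51250 ≈ 2.95.

2.95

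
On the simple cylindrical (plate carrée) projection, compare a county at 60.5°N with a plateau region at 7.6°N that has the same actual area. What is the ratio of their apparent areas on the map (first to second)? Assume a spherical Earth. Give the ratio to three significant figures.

2.01

In the plate carrée (x = Rλ, y = Rφ), meridians are true-scale (h = 1) and parallels are stretched by k = sec φ.
Areal scale at 60.5°: h·k = 1.000 × 2.031 = 2.031.
Areal scale at 7.6°: h·k = 1.000 × 1.009 = 1.009.
Ratio = 2.031/1.009 ≈ 2.01.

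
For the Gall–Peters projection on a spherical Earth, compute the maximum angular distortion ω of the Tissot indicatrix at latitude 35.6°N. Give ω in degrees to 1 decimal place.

The Gall–Peters projection is cylindrical equal-area with φ₀ = 45°. A cylindrical equal-area projection with standard parallel φ₀ has meridian scale h = cos φ / cos φ₀ and parallel scale k = cos φ₀ / cos φ (so areas are preserved, h·k = 1).
At 35.6°: h = 1.150, k = 0.8696; principal scales a = 1.150, b = 0.8696.
sin(ω/2) = (a − b)/(a + b) = 0.2803/2.020 = 0.1388, so ω = 2 arcsin(0.1388) ≈ 16.0°.

16.0°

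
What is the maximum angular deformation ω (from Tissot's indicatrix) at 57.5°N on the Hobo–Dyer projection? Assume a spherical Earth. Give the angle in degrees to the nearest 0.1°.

The Hobo–Dyer projection is cylindrical equal-area with φ₀ = 37.5°. A cylindrical equal-area projection with standard parallel φ₀ has meridian scale h = cos φ / cos φ₀ and parallel scale k = cos φ₀ / cos φ (so areas are preserved, h·k = 1).
At 57.5°: h = 0.6773, k = 1.477; principal scales a = 1.477, b = 0.6773.
sin(ω/2) = (a − b)/(a + b) = 0.7993/2.154 = 0.3711, so ω = 2 arcsin(0.3711) ≈ 43.6°.

43.6°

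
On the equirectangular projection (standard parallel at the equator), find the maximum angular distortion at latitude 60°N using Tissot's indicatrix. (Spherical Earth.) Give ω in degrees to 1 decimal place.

Plate carrée maps x = Rλ, y = Rφ. The meridian scale is h = 1 and the parallel scale is k = 1/cos φ = sec φ.
At 60°: h = 1.000, k = 2.000; principal scales a = 2.000, b = 1.000.
sin(ω/2) = (a − b)/(a + b) = 1.0000/3.000 = 0.3333, so ω = 2 arcsin(0.3333) ≈ 38.9°.

38.9°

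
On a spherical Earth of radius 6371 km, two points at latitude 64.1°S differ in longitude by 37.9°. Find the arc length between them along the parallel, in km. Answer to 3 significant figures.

Arc length along a parallel = R cos φ · Δλ (with Δλ in radians).
= 6371 × cos 64.1° × (37.9° × π/180) = 6371 × 0.4368 × 0.6615 ≈ 1840 km.

1840 km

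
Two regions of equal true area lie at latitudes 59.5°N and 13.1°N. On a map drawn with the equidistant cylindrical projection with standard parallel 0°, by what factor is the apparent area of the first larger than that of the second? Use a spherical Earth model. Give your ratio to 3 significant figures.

1.92

For the equirectangular projection with φ₀ = 0 (plate carrée), h = 1 along meridians and k = sec φ along parallels.
Areal scale at 59.5°: h·k = 1.000 × 1.970 = 1.970.
Areal scale at 13.1°: h·k = 1.000 × 1.027 = 1.027.
Ratio = 1.970/1.027 ≈ 1.92.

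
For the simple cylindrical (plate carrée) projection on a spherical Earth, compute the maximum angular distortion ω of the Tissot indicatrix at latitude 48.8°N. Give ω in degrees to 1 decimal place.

23.7°

For the equirectangular projection with φ₀ = 0 (plate carrée), h = 1 along meridians and k = sec φ along parallels.
At 48.8°: h = 1.000, k = 1.518; principal scales a = 1.518, b = 1.000.
sin(ω/2) = (a − b)/(a + b) = 0.5182/2.518 = 0.2058, so ω = 2 arcsin(0.2058) ≈ 23.7°.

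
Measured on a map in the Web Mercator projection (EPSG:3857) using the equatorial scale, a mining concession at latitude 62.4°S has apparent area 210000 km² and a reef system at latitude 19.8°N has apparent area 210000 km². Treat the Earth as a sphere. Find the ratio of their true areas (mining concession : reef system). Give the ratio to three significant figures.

0.242

On Mercator the areal scale is sec²φ, so true area = apparent × cos²φ.
True area of mining concession: 210000 × cos²(62.4°) = 210000 × 0.2146 = 45080 km².
True area of reef system: 210000 × cos²(19.8°) = 210000 × 0.8853 = 185900 km².
Ratio = 45080 / 185900 ≈ 0.242.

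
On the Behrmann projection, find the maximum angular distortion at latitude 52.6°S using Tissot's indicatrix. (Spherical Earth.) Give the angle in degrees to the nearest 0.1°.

39.8°

The Behrmann projection is cylindrical equal-area with φ₀ = 30°. A cylindrical equal-area projection with standard parallel φ₀ has meridian scale h = cos φ / cos φ₀ and parallel scale k = cos φ₀ / cos φ (so areas are preserved, h·k = 1).
At 52.6°: h = 0.7013, k = 1.426; principal scales a = 1.426, b = 0.7013.
sin(ω/2) = (a − b)/(a + b) = 0.7245/2.127 = 0.3406, so ω = 2 arcsin(0.3406) ≈ 39.8°.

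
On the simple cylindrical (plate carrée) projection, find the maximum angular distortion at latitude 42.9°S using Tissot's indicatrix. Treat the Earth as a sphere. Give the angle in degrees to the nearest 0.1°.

17.8°

In the plate carrée (x = Rλ, y = Rφ), meridians are true-scale (h = 1) and parallels are stretched by k = sec φ.
At 42.9°: h = 1.000, k = 1.365; principal scales a = 1.365, b = 1.000.
sin(ω/2) = (a − b)/(a + b) = 0.3651/2.365 = 0.1544, so ω = 2 arcsin(0.1544) ≈ 17.8°.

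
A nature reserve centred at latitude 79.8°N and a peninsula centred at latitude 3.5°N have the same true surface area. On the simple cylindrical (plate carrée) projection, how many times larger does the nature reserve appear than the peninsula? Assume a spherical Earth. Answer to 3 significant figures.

Plate carrée maps x = Rλ, y = Rφ. The meridian scale is h = 1 and the parallel scale is k = 1/cos φ = sec φ.
Areal scale at 79.8°: h·k = 1.000 × 5.647 = 5.647.
Areal scale at 3.5°: h·k = 1.000 × 1.002 = 1.002.
Ratio = 5.647/1.002 ≈ 5.64.

5.64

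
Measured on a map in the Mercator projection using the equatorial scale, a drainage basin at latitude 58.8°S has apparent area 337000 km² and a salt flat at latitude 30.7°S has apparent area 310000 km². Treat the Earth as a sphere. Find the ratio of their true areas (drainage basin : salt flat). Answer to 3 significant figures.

0.395

On Mercator the areal scale is sec²φ, so true area = apparent × cos²φ.
True area of drainage basin: 337000 × cos²(58.8°) = 337000 × 0.2684 = 90430 km².
True area of salt flat: 310000 × cos²(30.7°) = 310000 × 0.7393 = 229200 km².
Ratio = 90430 / 229200 ≈ 0.395.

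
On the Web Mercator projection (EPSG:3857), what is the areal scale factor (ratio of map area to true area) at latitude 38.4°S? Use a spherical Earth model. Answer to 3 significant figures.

1.63

For Mercator, h = k = sec φ (a conformal cylindrical projection has a single point scale, 1/cos φ).
Areal scale = k² = sec²φ = 1/cos²(38.4°) = 1/0.7837² = 1.628.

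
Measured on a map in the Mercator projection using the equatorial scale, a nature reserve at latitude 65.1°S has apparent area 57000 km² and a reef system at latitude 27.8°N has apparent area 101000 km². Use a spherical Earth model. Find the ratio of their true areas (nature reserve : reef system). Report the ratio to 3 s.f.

Mercator's areal exaggeration is sec²φ; hence true area = (apparent area) · cos²φ.
True area of nature reserve: 57000 × cos²(65.1°) = 57000 × 0.1773 = 10100 km².
True area of reef system: 101000 × cos²(27.8°) = 101000 × 0.7825 = 79030 km².
Ratio = 10100 / 79030 ≈ 0.128.

0.128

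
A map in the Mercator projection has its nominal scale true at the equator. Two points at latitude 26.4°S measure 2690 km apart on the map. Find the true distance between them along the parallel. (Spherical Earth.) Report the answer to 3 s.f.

2410 km

For Mercator, h = k = sec φ (a conformal cylindrical projection has a single point scale, 1/cos φ).
Along the parallel at 26.4°, map distances are exaggerated by k = sec 26.4° = 1.116.
True distance = 2690 / 1.116 = 2690 × cos 26.4° ≈ 2410 km.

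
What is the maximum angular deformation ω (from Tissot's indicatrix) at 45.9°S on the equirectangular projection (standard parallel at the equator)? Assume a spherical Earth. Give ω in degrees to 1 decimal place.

20.7°

Plate carrée maps x = Rλ, y = Rφ. The meridian scale is h = 1 and the parallel scale is k = 1/cos φ = sec φ.
At 45.9°: h = 1.000, k = 1.437; principal scales a = 1.437, b = 1.000.
sin(ω/2) = (a − b)/(a + b) = 0.4370/2.437 = 0.1793, so ω = 2 arcsin(0.1793) ≈ 20.7°.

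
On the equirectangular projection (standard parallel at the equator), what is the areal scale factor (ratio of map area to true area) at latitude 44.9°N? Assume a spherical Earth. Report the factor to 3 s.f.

For the equirectangular projection with φ₀ = 0 (plate carrée), h = 1 along meridians and k = sec φ along parallels.
Areal scale = h·k = 1 × sec φ; at 44.9°, h = 1.000, k = 1.412, so h·k = 1.412.

1.41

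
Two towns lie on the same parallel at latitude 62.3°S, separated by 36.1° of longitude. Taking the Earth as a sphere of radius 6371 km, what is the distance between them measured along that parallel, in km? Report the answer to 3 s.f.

Arc length along a parallel = R cos φ · Δλ (with Δλ in radians).
= 6371 × cos 62.3° × (36.1° × π/180) = 6371 × 0.4648 × 0.6301 ≈ 1870 km.

1870 km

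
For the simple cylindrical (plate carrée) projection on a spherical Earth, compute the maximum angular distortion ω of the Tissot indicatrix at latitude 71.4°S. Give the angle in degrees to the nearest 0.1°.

Plate carrée maps x = Rλ, y = Rφ. The meridian scale is h = 1 and the parallel scale is k = 1/cos φ = sec φ.
At 71.4°: h = 1.000, k = 3.135; principal scales a = 3.135, b = 1.000.
sin(ω/2) = (a − b)/(a + b) = 2.135/4.135 = 0.5163, so ω = 2 arcsin(0.5163) ≈ 62.2°.

62.2°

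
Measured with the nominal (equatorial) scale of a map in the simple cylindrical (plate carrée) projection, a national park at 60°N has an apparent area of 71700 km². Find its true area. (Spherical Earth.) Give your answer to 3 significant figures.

In the plate carrée (x = Rλ, y = Rφ), meridians are true-scale (h = 1) and parallels are stretched by k = sec φ.
Areal scale = h·k = 1 × sec φ; at 60°, h = 1.000, k = 2.000, so h·k = 2.000.
True area = apparent / (areal scale) = 71700 / 2.000 ≈ 35900 km².

35900 km²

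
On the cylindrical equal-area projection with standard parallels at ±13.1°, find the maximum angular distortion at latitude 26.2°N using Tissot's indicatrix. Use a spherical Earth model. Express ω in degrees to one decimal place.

For cylindrical equal-area with standard parallel φ₀, h = cos φ / cos φ₀ and k = cos φ₀ / cos φ, so h·k = 1.
At 26.2°: h = 0.9212, k = 1.086; principal scales a = 1.086, b = 0.9212.
sin(ω/2) = (a − b)/(a + b) = 0.1643/2.007 = 0.08186, so ω = 2 arcsin(0.08186) ≈ 9.4°.

9.4°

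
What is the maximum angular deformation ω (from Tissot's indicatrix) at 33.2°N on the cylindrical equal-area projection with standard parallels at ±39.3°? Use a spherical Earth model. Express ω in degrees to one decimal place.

For cylindrical equal-area with standard parallel φ₀, h = cos φ / cos φ₀ and k = cos φ₀ / cos φ, so h·k = 1.
At 33.2°: h = 1.081, k = 0.9248; principal scales a = 1.081, b = 0.9248.
sin(ω/2) = (a − b)/(a + b) = 0.1565/2.006 = 0.07802, so ω = 2 arcsin(0.07802) ≈ 8.9°.

8.9°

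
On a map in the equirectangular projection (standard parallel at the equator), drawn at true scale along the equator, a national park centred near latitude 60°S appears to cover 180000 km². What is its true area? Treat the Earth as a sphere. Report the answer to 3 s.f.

90000 km²

In the plate carrée (x = Rλ, y = Rφ), meridians are true-scale (h = 1) and parallels are stretched by k = sec φ.
Areal scale = h·k = 1 × sec φ; at 60°, h = 1.000, k = 2.000, so h·k = 2.000.
True area = apparent / (areal scale) = 180000 / 2.000 ≈ 90000 km².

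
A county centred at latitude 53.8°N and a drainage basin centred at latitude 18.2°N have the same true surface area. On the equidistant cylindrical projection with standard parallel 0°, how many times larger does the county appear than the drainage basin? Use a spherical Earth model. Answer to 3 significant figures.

1.61

In the plate carrée (x = Rλ, y = Rφ), meridians are true-scale (h = 1) and parallels are stretched by k = sec φ.
Areal scale at 53.8°: h·k = 1.000 × 1.693 = 1.693.
Areal scale at 18.2°: h·k = 1.000 × 1.053 = 1.053.
Ratio = 1.693/1.053 ≈ 1.61.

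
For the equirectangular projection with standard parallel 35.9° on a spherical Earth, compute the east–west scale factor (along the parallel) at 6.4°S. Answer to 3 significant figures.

The equidistant cylindrical projection with φ₀ = 35.9° has h = 1 (meridians true) and k = cos φ₀ / cos φ along parallels.
k = cos 35.9° / cos 6.4° = 0.8100/0.9938 = 0.8151.

0.815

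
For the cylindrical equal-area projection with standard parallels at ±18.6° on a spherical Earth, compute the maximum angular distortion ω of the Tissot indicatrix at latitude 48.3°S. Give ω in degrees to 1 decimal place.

Cylindrical equal-area (φ₀ = 18.6°): h = cos φ / cos 18.6° along meridians, k = cos 18.6° / cos φ along parallels; h·k = 1.
At 48.3°: h = 0.7019, k = 1.425; principal scales a = 1.425, b = 0.7019.
sin(ω/2) = (a − b)/(a + b) = 0.7228/2.127 = 0.3399, so ω = 2 arcsin(0.3399) ≈ 39.7°.

39.7°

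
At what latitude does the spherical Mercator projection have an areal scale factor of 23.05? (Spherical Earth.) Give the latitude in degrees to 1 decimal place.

78.0°

Mercator areal scale is sec²φ.
sec²φ = 23.05  ⇒  cos²φ = 0.04338  ⇒  cos φ = 0.2083.
φ = arccos(0.2083) ≈ 78.0°.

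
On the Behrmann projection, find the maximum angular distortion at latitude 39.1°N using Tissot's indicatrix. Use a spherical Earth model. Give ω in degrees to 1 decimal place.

12.5°

The Behrmann projection is cylindrical equal-area with φ₀ = 30°. A cylindrical equal-area projection with standard parallel φ₀ has meridian scale h = cos φ / cos φ₀ and parallel scale k = cos φ₀ / cos φ (so areas are preserved, h·k = 1).
At 39.1°: h = 0.8961, k = 1.116; principal scales a = 1.116, b = 0.8961.
sin(ω/2) = (a − b)/(a + b) = 0.2198/2.012 = 0.1093, so ω = 2 arcsin(0.1093) ≈ 12.5°.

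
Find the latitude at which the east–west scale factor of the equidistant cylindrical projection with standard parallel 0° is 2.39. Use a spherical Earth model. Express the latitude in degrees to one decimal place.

Plate carrée: h = 1, k = sec φ along parallels.
sec φ = 2.39  ⇒  cos φ = 0.4184  ⇒  φ ≈ 65.3°.

65.3°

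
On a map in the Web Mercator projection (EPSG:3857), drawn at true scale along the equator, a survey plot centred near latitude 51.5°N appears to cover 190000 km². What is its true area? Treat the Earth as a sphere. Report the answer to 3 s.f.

73600 km²

The Mercator projection is conformal; its linear scale factor is the same in every direction and equals sec φ = 1/cos φ.
Areal scale = k² = sec²φ = 1/cos²(51.5°) = 1/0.6225² = 2.580.
True area = apparent / (areal scale) = 190000 / 2.580 ≈ 73600 km².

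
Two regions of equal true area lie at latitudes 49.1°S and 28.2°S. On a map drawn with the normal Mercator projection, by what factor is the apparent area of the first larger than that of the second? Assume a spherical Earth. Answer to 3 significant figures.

1.81

Mercator is conformal with k = sec φ, so areal scale = k² = sec²φ.
At 49.1°: sec²(49.1°) = 1/0.6547² = 2.333.
At 28.2°: sec²(28.2°) = 1/0.8813² = 1.288.
Ratio = 2.333/1.288 = cos²(28.2°)/cos²(49.1°) ≈ 1.81.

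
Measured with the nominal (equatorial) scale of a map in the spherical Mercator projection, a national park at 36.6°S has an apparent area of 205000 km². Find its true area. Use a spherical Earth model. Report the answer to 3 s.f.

132000 km²

Mercator is conformal, so the point scale is isotropic: h = k = sec φ = 1/cos φ.
Areal scale = k² = sec²φ = 1/cos²(36.6°) = 1/0.8028² = 1.552.
True area = apparent / (areal scale) = 205000 / 1.552 ≈ 132000 km².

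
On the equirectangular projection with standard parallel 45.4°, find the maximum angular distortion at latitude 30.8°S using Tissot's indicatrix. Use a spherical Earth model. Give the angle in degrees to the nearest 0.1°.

The equidistant cylindrical projection with φ₀ = 45.4° has h = 1 (meridians true) and k = cos φ₀ / cos φ along parallels.
At 30.8°: h = 1.000, k = 0.8174; principal scales a = 1.000, b = 0.8174.
sin(ω/2) = (a − b)/(a + b) = 0.1826/1.817 = 0.1004, so ω = 2 arcsin(0.1004) ≈ 11.5°.

11.5°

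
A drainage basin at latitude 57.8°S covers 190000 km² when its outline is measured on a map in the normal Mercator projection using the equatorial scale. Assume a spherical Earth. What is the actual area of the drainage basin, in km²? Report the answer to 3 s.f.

54000 km²

Mercator is conformal, so the point scale is isotropic: h = k = sec φ = 1/cos φ.
Areal scale = k² = sec²φ = 1/cos²(57.8°) = 1/0.5329² = 3.522.
True area = apparent / (areal scale) = 190000 / 3.522 ≈ 54000 km².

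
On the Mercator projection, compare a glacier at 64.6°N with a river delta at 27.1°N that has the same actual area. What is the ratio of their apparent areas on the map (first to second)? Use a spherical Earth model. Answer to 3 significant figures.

4.31

Mercator is conformal with k = sec φ, so areal scale = k² = sec²φ.
At 64.6°: sec²(64.6°) = 1/0.4289² = 5.435.
At 27.1°: sec²(27.1°) = 1/0.8902² = 1.262.
Ratio = 5.435/1.262 = cos²(27.1°)/cos²(64.6°) ≈ 4.31.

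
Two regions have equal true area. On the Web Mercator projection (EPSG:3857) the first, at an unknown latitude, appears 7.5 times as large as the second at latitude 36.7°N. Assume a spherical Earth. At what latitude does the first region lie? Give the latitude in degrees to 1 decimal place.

On Mercator, (apparent₁)/(apparent₂) = sec²φ₁ / sec²φ₂ when true areas are equal.
cos²φ₂ / cos²φ₁ = 7.5  ⇒  cos φ₁ = cos 36.7° / √7.5 = 0.8018/2.739 = 0.2928.
φ₁ = arccos(0.2928) ≈ 73.0°.

73.0°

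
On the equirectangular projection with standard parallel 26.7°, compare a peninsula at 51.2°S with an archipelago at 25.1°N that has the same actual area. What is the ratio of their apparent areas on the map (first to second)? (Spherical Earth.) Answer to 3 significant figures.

1.45

In the equirectangular projection with standard parallel φ₀ = 26.7° (x = Rλ cos φ₀, y = Rφ), meridians are true-scale (h = 1) and the parallel scale is k = cos φ₀ / cos φ.
Areal scale at 51.2°: h·k = 1.000 × 1.426 = 1.426.
Areal scale at 25.1°: h·k = 1.000 × 0.9865 = 0.9865.
Ratio = 1.426/0.9865 ≈ 1.45.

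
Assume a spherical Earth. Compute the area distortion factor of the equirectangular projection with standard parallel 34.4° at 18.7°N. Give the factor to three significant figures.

0.871

With standard parallel φ₀ = 34.4°, the equirectangular projection gives x = Rλ cos φ₀, y = Rφ, so h = 1 and k = cos 34.4° / cos φ.
Areal scale = h·k = 1 × cos φ₀ / cos φ; at 18.7°, h = 1.000, k = 0.8711, so h·k = 0.8711.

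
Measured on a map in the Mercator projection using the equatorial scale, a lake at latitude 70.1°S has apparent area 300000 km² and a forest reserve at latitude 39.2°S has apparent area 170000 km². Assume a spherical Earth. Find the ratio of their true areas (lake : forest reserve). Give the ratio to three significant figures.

0.340

On Mercator the areal scale is sec²φ, so true area = apparent × cos²φ.
True area of lake: 300000 × cos²(70.1°) = 300000 × 0.1159 = 34760 km².
True area of forest reserve: 170000 × cos²(39.2°) = 170000 × 0.6005 = 102100 km².
Ratio = 34760 / 102100 ≈ 0.340.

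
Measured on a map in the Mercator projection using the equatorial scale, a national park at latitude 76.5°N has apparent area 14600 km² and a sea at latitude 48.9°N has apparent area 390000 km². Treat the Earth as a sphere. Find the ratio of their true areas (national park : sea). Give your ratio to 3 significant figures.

0.00472

On Mercator the areal scale is sec²φ, so true area = apparent × cos²φ.
True area of national park: 14600 × cos²(76.5°) = 14600 × 0.05450 = 795.7 km².
True area of sea: 390000 × cos²(48.9°) = 390000 × 0.4321 = 168500 km².
Ratio = 795.7 / 168500 ≈ 0.00472.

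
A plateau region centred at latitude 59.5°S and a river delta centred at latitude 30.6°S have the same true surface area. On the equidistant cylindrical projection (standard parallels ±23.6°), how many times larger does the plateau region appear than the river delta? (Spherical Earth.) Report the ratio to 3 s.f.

1.70

The equidistant cylindrical projection with φ₀ = 23.6° has h = 1 (meridians true) and k = cos φ₀ / cos φ along parallels.
Areal scale at 59.5°: h·k = 1.000 × 1.806 = 1.806.
Areal scale at 30.6°: h·k = 1.000 × 1.065 = 1.065.
Ratio = 1.806/1.065 ≈ 1.70.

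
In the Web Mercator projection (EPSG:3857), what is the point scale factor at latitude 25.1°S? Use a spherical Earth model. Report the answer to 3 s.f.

1.10

Mercator is conformal, so the point scale is isotropic: h = k = sec φ = 1/cos φ.
k = 1/cos 25.1° = 1/0.9056 = 1.104.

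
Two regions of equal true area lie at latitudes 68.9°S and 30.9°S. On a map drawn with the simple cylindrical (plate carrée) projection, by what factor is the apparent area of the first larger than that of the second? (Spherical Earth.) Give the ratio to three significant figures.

In the plate carrée (x = Rλ, y = Rφ), meridians are true-scale (h = 1) and parallels are stretched by k = sec φ.
Areal scale at 68.9°: h·k = 1.000 × 2.778 = 2.778.
Areal scale at 30.9°: h·k = 1.000 × 1.165 = 1.165.
Ratio = 2.778/1.165 ≈ 2.38.

2.38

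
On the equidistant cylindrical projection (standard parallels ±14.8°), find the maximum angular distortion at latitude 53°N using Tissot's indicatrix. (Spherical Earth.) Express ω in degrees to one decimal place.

The equidistant cylindrical projection with φ₀ = 14.8° has h = 1 (meridians true) and k = cos φ₀ / cos φ along parallels.
At 53°: h = 1.000, k = 1.607; principal scales a = 1.607, b = 1.000.
sin(ω/2) = (a − b)/(a + b) = 0.6065/2.607 = 0.2327, so ω = 2 arcsin(0.2327) ≈ 26.9°.

26.9°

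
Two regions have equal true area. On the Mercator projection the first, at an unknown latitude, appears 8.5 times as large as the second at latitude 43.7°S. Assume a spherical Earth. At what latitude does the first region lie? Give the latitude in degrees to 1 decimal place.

For equal true areas on Mercator, apparent areas scale as sec²φ, so the ratio is cos²φ₂ / cos²φ₁.
cos²φ₂ / cos²φ₁ = 8.5  ⇒  cos φ₁ = cos 43.7° / √8.5 = 0.7230/2.915 = 0.2480.
φ₁ = arccos(0.2480) ≈ 75.6°.

75.6°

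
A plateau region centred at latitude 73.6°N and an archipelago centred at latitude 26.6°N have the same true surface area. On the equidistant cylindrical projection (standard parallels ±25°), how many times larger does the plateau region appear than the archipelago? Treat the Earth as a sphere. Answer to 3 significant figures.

In the equirectangular projection with standard parallel φ₀ = 25° (x = Rλ cos φ₀, y = Rφ), meridians are true-scale (h = 1) and the parallel scale is k = cos φ₀ / cos φ.
Areal scale at 73.6°: h·k = 1.000 × 3.210 = 3.210.
Areal scale at 26.6°: h·k = 1.000 × 1.014 = 1.014.
Ratio = 3.210/1.014 ≈ 3.17.

3.17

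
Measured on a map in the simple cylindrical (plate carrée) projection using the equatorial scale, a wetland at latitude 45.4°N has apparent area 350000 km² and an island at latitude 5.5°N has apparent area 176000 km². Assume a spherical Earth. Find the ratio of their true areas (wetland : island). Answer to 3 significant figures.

Plate carrée has h = 1 and k = sec φ, giving areal scale sec φ; true area = (apparent area) · cos φ.
True area of wetland: 350000 × cos(45.4°) = 350000 × 0.7022 = 245800 km².
True area of island: 176000 × cos(5.5°) = 176000 × 0.9954 = 175200 km².
Ratio = 245800 / 175200 ≈ 1.40.

1.40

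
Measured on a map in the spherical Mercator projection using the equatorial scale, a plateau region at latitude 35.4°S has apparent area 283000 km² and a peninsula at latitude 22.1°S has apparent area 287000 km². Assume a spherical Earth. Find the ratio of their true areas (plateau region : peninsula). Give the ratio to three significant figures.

0.763

On Mercator the areal scale is sec²φ, so true area = apparent × cos²φ.
True area of plateau region: 283000 × cos²(35.4°) = 283000 × 0.6644 = 188000 km².
True area of peninsula: 287000 × cos²(22.1°) = 287000 × 0.8585 = 246400 km².
Ratio = 188000 / 246400 ≈ 0.763.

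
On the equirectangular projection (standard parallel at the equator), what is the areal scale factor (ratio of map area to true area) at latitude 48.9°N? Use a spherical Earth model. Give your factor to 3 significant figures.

1.52

For the equirectangular projection with φ₀ = 0 (plate carrée), h = 1 along meridians and k = sec φ along parallels.
Areal scale = h·k = 1 × sec φ; at 48.9°, h = 1.000, k = 1.521, so h·k = 1.521.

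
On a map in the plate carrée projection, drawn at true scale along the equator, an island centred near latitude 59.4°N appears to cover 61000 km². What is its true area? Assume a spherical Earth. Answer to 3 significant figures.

31100 km²

In the plate carrée (x = Rλ, y = Rφ), meridians are true-scale (h = 1) and parallels are stretched by k = sec φ.
Areal scale = h·k = 1 × sec φ; at 59.4°, h = 1.000, k = 1.964, so h·k = 1.964.
True area = apparent / (areal scale) = 61000 / 1.964 ≈ 31100 km².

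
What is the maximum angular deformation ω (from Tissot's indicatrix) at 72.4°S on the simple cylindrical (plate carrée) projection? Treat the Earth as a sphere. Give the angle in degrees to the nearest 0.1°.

Plate carrée maps x = Rλ, y = Rφ. The meridian scale is h = 1 and the parallel scale is k = 1/cos φ = sec φ.
At 72.4°: h = 1.000, k = 3.307; principal scales a = 3.307, b = 1.000.
sin(ω/2) = (a − b)/(a + b) = 2.307/4.307 = 0.5357, so ω = 2 arcsin(0.5357) ≈ 64.8°.

64.8°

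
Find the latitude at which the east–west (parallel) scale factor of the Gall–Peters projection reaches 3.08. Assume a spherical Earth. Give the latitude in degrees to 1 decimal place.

76.7°

The Gall–Peters projection is cylindrical equal-area with φ₀ = 45°. For cylindrical equal-area with standard parallel φ₀, h = cos φ / cos φ₀ and k = cos φ₀ / cos φ, so h·k = 1.
k = cos φ₀ / cos φ = 3.08  ⇒  cos φ = cos 45° / 3.08 = 0.2296.
φ = arccos(0.2296) ≈ 76.7°.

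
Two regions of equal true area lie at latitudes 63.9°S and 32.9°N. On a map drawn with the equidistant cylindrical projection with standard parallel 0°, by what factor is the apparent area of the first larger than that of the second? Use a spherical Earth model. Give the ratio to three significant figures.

1.91

In the plate carrée (x = Rλ, y = Rφ), meridians are true-scale (h = 1) and parallels are stretched by k = sec φ.
Areal scale at 63.9°: h·k = 1.000 × 2.273 = 2.273.
Areal scale at 32.9°: h·k = 1.000 × 1.191 = 1.191.
Ratio = 2.273/1.191 ≈ 1.91.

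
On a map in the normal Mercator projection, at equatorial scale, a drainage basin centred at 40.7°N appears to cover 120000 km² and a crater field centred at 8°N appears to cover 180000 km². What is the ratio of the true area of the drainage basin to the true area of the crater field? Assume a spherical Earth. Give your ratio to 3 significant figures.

On Mercator the areal scale is sec²φ, so true area = apparent × cos²φ.
True area of drainage basin: 120000 × cos²(40.7°) = 120000 × 0.5748 = 68970 km².
True area of crater field: 180000 × cos²(8°) = 180000 × 0.9806 = 176500 km².
Ratio = 68970 / 176500 ≈ 0.391.

0.391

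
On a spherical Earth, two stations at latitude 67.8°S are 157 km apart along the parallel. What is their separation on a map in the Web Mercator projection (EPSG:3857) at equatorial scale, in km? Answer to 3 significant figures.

416 km

For Mercator, h = k = sec φ (a conformal cylindrical projection has a single point scale, 1/cos φ).
Along the parallel, k = sec 67.8° = 1/0.3778 = 2.647.
Map distance = 157 × 2.647 ≈ 416 km.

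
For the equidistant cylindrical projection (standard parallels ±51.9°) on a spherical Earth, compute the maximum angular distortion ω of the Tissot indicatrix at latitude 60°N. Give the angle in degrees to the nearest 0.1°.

12.0°

The equidistant cylindrical projection with φ₀ = 51.9° has h = 1 (meridians true) and k = cos φ₀ / cos φ along parallels.
At 60°: h = 1.000, k = 1.234; principal scales a = 1.234, b = 1.000.
sin(ω/2) = (a − b)/(a + b) = 0.2341/2.234 = 0.1048, so ω = 2 arcsin(0.1048) ≈ 12.0°.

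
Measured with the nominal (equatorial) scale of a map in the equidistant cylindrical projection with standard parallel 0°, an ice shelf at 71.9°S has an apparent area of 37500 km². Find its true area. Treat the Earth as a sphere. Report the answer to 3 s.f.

Plate carrée maps x = Rλ, y = Rφ. The meridian scale is h = 1 and the parallel scale is k = 1/cos φ = sec φ.
Areal scale = h·k = 1 × sec φ; at 71.9°, h = 1.000, k = 3.219, so h·k = 3.219.
True area = apparent / (areal scale) = 37500 / 3.219 ≈ 11700 km².

11700 km²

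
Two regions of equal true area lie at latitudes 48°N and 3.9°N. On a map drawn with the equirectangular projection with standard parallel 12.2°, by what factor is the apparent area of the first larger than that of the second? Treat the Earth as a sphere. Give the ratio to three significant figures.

With standard parallel φ₀ = 12.2°, the equirectangular projection gives x = Rλ cos φ₀, y = Rφ, so h = 1 and k = cos 12.2° / cos φ.
Areal scale at 48°: h·k = 1.000 × 1.461 = 1.461.
Areal scale at 3.9°: h·k = 1.000 × 0.9797 = 0.9797.
Ratio = 1.461/0.9797 ≈ 1.49.

1.49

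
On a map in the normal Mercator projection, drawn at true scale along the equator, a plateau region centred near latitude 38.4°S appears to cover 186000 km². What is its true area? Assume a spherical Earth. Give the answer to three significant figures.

The Mercator projection is conformal; its linear scale factor is the same in every direction and equals sec φ = 1/cos φ.
Areal scale = k² = sec²φ = 1/cos²(38.4°) = 1/0.7837² = 1.628.
True area = apparent / (areal scale) = 186000 / 1.628 ≈ 114000 km².

114000 km²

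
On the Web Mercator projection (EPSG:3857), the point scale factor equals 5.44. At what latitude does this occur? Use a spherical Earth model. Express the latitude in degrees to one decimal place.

79.4°

Mercator scale is k = sec φ = 1/cos φ.
1/cos φ = 5.44  ⇒  cos φ = 0.1838  ⇒  φ = arccos(0.1838) ≈ 79.4°.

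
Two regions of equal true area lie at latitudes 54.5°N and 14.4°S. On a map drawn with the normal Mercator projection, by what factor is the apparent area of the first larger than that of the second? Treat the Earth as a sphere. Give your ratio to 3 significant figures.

Mercator is conformal with k = sec φ, so areal scale = k² = sec²φ.
At 54.5°: sec²(54.5°) = 1/0.5807² = 2.965.
At 14.4°: sec²(14.4°) = 1/0.9686² = 1.066.
Ratio = 2.965/1.066 = cos²(14.4°)/cos²(54.5°) ≈ 2.78.

2.78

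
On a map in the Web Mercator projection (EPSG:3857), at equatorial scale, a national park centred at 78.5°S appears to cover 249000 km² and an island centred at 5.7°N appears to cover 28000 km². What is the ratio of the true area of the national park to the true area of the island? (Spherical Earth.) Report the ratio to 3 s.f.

0.357

Since Mercator area scale is 1/cos²φ, the true area equals the apparent area multiplied by cos²φ.
True area of national park: 249000 × cos²(78.5°) = 249000 × 0.03975 = 9897 km².
True area of island: 28000 × cos²(5.7°) = 28000 × 0.9901 = 27720 km².
Ratio = 9897 / 27720 ≈ 0.357.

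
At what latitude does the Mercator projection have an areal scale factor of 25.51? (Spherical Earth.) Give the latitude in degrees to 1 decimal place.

78.6°

Mercator areal scale is sec²φ.
sec²φ = 25.51  ⇒  cos²φ = 0.03920  ⇒  cos φ = 0.1980.
φ = arccos(0.1980) ≈ 78.6°.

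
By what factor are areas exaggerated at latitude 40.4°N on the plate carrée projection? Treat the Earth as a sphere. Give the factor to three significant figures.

1.31

For the equirectangular projection with φ₀ = 0 (plate carrée), h = 1 along meridians and k = sec φ along parallels.
Areal scale = h·k = 1 × sec φ; at 40.4°, h = 1.000, k = 1.313, so h·k = 1.313.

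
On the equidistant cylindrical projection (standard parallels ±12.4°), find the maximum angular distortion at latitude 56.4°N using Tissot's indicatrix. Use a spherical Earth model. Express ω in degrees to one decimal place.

The equidistant cylindrical projection with φ₀ = 12.4° has h = 1 (meridians true) and k = cos φ₀ / cos φ along parallels.
At 56.4°: h = 1.000, k = 1.765; principal scales a = 1.765, b = 1.000.
sin(ω/2) = (a − b)/(a + b) = 0.7649/2.765 = 0.2766, so ω = 2 arcsin(0.2766) ≈ 32.1°.

32.1°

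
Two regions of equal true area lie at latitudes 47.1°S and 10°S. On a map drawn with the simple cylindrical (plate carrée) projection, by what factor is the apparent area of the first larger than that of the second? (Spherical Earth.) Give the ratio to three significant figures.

1.45

For the equirectangular projection with φ₀ = 0 (plate carrée), h = 1 along meridians and k = sec φ along parallels.
Areal scale at 47.1°: h·k = 1.000 × 1.469 = 1.469.
Areal scale at 10°: h·k = 1.000 × 1.015 = 1.015.
Ratio = 1.469/1.015 ≈ 1.45.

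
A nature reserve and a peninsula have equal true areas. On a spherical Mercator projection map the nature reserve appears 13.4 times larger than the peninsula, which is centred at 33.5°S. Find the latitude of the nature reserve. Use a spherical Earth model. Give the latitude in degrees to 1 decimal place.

Mercator areal scale is sec²φ, so apparent-area ratio = sec²φ₁ / sec²φ₂ = cos²φ₂ / cos²φ₁.
cos²φ₂ / cos²φ₁ = 13.4  ⇒  cos φ₁ = cos 33.5° / √13.4 = 0.8339/3.661 = 0.2278.
φ₁ = arccos(0.2278) ≈ 76.8°.

76.8°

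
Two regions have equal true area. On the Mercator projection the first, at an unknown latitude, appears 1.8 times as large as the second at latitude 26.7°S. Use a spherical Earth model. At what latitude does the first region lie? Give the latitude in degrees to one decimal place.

48.3°

For equal true areas on Mercator, apparent areas scale as sec²φ, so the ratio is cos²φ₂ / cos²φ₁.
cos²φ₂ / cos²φ₁ = 1.8  ⇒  cos φ₁ = cos 26.7° / √1.8 = 0.8934/1.342 = 0.6659.
φ₁ = arccos(0.6659) ≈ 48.3°.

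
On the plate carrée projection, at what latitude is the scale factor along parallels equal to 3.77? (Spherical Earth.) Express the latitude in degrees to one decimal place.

Plate carrée: h = 1, k = sec φ along parallels.
sec φ = 3.77  ⇒  cos φ = 0.2653  ⇒  φ ≈ 74.6°.

74.6°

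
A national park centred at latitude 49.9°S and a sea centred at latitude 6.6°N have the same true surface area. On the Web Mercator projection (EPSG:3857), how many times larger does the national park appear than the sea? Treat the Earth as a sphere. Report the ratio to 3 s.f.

On Mercator, area is exaggerated by sec²φ = 1/cos²φ.
At 49.9°: sec²(49.9°) = 1/0.6441² = 2.410.
At 6.6°: sec²(6.6°) = 1/0.9934² = 1.013.
Ratio = 2.410/1.013 = cos²(6.6°)/cos²(49.9°) ≈ 2.38.

2.38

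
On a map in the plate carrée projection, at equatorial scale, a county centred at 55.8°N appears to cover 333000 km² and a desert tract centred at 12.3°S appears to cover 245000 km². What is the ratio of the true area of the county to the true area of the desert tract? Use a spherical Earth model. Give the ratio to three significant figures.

0.782

On the plate carrée, areal scale = h·k = 1 × sec φ, so true area = apparent × cos φ.
True area of county: 333000 × cos(55.8°) = 333000 × 0.5621 = 187200 km².
True area of desert tract: 245000 × cos(12.3°) = 245000 × 0.9770 = 239400 km².
Ratio = 187200 / 239400 ≈ 0.782.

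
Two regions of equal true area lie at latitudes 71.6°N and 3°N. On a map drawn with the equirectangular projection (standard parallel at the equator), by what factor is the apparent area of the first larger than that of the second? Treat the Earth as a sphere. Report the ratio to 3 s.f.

Plate carrée maps x = Rλ, y = Rφ. The meridian scale is h = 1 and the parallel scale is k = 1/cos φ = sec φ.
Areal scale at 71.6°: h·k = 1.000 × 3.168 = 3.168.
Areal scale at 3°: h·k = 1.000 × 1.001 = 1.001.
Ratio = 3.168/1.001 ≈ 3.16.

3.16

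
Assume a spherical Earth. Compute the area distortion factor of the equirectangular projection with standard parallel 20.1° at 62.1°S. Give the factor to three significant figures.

2.01

With standard parallel φ₀ = 20.1°, the equirectangular projection gives x = Rλ cos φ₀, y = Rφ, so h = 1 and k = cos 20.1° / cos φ.
Areal scale = h·k = 1 × cos φ₀ / cos φ; at 62.1°, h = 1.000, k = 2.007, so h·k = 2.007.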